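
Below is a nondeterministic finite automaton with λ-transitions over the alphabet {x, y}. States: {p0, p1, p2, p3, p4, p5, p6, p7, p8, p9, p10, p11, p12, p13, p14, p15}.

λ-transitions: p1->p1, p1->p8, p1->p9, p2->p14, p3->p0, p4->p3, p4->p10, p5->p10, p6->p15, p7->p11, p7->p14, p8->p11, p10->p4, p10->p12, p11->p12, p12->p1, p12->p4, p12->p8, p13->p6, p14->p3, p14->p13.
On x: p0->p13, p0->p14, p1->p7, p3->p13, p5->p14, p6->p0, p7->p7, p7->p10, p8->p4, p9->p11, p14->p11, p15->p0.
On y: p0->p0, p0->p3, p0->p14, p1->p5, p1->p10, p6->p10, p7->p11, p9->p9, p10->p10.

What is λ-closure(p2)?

Start with {p2}.
From p2 via λ: add p14.
From p14 via λ: add p3, p13.
From p3 via λ: add p0.
From p13 via λ: add p6.
From p6 via λ: add p15.
No new states can be added; the closed set is {p0, p2, p3, p6, p13, p14, p15}.

{p0, p2, p3, p6, p13, p14, p15}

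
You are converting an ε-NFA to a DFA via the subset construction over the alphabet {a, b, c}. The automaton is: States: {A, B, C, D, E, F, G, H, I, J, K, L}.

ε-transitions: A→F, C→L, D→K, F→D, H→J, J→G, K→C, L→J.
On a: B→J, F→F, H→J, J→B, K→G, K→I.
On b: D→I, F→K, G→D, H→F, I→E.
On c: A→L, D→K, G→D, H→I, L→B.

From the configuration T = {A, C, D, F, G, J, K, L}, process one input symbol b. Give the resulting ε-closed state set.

{C, D, G, I, J, K, L}

D on b → {I}.
F on b → {K}.
G on b → {D}.
No b-transition from A, C, J, K, L.
Union after reading b: {D, I, K}.
Now take the ε-closure:
From K via ε: add C.
From C via ε: add L.
From L via ε: add J.
From J via ε: add G.
No new states can be added; the closed set is {C, D, G, I, J, K, L}.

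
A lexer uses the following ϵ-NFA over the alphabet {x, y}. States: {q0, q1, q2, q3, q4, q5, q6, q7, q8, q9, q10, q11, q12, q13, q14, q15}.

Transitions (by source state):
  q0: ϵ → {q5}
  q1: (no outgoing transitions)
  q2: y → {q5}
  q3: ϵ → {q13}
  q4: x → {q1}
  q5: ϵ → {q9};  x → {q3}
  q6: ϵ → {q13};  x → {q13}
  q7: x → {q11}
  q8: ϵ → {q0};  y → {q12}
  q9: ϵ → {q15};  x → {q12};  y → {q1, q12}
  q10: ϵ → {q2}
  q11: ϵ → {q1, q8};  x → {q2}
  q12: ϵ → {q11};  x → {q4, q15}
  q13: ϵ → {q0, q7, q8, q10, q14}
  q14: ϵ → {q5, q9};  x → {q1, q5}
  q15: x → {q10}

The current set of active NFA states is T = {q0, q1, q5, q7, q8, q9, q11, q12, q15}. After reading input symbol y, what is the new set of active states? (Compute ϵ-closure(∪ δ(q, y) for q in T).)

q8 on y → {q12}.
q9 on y → {q1, q12}.
No y-transition from q0, q1, q5, q7, q11, q12, q15.
Union after reading y: {q1, q12}.
Now take the ϵ-closure:
From q12 via ϵ: add q11.
From q11 via ϵ: add q8.
From q8 via ϵ: add q0.
From q0 via ϵ: add q5.
From q5 via ϵ: add q9.
From q9 via ϵ: add q15.
No new states can be added; the closed set is {q0, q1, q5, q8, q9, q11, q12, q15}.

{q0, q1, q5, q8, q9, q11, q12, q15}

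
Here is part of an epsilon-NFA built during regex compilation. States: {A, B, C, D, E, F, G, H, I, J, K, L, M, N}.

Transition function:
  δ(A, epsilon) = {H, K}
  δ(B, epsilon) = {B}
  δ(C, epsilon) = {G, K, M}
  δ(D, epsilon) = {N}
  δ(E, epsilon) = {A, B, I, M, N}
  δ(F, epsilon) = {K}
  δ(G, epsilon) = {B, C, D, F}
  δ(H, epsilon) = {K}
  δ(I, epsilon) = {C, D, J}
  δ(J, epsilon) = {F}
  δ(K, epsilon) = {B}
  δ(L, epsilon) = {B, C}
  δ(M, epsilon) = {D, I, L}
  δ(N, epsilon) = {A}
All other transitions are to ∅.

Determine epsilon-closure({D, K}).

{A, B, D, H, K, N}

Start with {D, K}.
From D via epsilon: add N.
From K via epsilon: add B.
From N via epsilon: add A.
From A via epsilon: add H.
No new states can be added; the closed set is {A, B, D, H, K, N}.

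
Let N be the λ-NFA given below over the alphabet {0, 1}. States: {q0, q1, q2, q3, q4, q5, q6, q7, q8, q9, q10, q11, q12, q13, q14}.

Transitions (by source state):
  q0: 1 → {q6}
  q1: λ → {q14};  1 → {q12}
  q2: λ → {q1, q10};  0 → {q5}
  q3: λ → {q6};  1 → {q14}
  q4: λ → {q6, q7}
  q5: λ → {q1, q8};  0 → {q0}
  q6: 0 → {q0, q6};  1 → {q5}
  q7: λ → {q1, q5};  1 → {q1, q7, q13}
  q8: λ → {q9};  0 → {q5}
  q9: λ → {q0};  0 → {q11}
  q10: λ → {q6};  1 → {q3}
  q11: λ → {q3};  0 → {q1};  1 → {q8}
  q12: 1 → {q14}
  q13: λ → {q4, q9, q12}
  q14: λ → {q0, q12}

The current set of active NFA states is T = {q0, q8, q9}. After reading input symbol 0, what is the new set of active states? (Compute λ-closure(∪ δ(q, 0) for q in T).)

q8 on 0 → {q5}.
q9 on 0 → {q11}.
No 0-transition from q0.
Union after reading 0: {q5, q11}.
Now take the λ-closure:
From q5 via λ: add q1, q8.
From q11 via λ: add q3.
From q1 via λ: add q14.
From q3 via λ: add q6.
From q8 via λ: add q9.
From q9 via λ: add q0.
From q14 via λ: add q12.
No new states can be added; the closed set is {q0, q1, q3, q5, q6, q8, q9, q11, q12, q14}.

{q0, q1, q3, q5, q6, q8, q9, q11, q12, q14}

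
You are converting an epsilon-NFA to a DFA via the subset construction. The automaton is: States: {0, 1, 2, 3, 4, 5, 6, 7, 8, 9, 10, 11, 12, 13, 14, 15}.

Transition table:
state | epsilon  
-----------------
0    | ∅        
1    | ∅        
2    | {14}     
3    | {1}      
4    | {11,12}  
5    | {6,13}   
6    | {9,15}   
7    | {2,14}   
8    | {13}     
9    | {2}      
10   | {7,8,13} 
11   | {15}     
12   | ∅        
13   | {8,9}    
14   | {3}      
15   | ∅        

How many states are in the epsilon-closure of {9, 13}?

7

Start with {9, 13}.
From 9 via epsilon: add 2.
From 13 via epsilon: add 8.
From 2 via epsilon: add 14.
From 14 via epsilon: add 3.
From 3 via epsilon: add 1.
epsilon-closure = {1, 2, 3, 8, 9, 13, 14}, which has 7 states.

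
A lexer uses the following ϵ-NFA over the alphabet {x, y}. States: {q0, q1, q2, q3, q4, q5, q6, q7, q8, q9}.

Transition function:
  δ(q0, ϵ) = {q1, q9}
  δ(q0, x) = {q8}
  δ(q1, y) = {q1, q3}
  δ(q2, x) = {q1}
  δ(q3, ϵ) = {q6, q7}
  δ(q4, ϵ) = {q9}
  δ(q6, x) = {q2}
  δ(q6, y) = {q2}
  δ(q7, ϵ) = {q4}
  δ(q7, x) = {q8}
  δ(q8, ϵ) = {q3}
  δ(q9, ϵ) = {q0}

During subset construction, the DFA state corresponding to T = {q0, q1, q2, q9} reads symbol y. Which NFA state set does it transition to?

{q0, q1, q3, q4, q6, q7, q9}

q1 on y → {q1, q3}.
No y-transition from q0, q2, q9.
Union after reading y: {q1, q3}.
Now take the ϵ-closure:
From q3 via ϵ: add q6, q7.
From q7 via ϵ: add q4.
From q4 via ϵ: add q9.
From q9 via ϵ: add q0.
No new states can be added; the closed set is {q0, q1, q3, q4, q6, q7, q9}.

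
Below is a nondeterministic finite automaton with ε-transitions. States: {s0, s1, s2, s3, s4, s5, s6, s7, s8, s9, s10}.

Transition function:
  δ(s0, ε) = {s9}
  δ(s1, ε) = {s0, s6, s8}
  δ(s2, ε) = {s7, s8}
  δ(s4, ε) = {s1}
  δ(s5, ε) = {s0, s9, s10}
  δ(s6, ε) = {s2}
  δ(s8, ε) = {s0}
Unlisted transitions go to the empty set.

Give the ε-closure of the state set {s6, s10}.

Start with {s6, s10}.
From s6 via ε: add s2.
From s2 via ε: add s7, s8.
From s8 via ε: add s0.
From s0 via ε: add s9.
No new states can be added; the closed set is {s0, s2, s6, s7, s8, s9, s10}.

{s0, s2, s6, s7, s8, s9, s10}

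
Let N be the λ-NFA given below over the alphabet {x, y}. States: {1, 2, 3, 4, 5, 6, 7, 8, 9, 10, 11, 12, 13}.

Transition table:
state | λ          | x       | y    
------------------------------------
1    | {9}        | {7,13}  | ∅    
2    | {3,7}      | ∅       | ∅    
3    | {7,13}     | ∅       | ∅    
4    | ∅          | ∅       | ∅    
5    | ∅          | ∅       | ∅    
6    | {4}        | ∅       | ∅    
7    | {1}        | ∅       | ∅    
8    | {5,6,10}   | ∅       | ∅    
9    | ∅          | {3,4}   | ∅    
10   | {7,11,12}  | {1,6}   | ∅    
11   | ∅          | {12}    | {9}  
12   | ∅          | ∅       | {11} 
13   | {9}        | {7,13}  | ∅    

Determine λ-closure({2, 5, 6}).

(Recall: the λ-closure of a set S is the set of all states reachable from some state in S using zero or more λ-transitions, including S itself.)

Start with {2, 5, 6}.
From 2 via λ: add 3, 7.
From 6 via λ: add 4.
From 3 via λ: add 13.
From 7 via λ: add 1.
From 1 via λ: add 9.
No new states can be added; the closed set is {1, 2, 3, 4, 5, 6, 7, 9, 13}.

{1, 2, 3, 4, 5, 6, 7, 9, 13}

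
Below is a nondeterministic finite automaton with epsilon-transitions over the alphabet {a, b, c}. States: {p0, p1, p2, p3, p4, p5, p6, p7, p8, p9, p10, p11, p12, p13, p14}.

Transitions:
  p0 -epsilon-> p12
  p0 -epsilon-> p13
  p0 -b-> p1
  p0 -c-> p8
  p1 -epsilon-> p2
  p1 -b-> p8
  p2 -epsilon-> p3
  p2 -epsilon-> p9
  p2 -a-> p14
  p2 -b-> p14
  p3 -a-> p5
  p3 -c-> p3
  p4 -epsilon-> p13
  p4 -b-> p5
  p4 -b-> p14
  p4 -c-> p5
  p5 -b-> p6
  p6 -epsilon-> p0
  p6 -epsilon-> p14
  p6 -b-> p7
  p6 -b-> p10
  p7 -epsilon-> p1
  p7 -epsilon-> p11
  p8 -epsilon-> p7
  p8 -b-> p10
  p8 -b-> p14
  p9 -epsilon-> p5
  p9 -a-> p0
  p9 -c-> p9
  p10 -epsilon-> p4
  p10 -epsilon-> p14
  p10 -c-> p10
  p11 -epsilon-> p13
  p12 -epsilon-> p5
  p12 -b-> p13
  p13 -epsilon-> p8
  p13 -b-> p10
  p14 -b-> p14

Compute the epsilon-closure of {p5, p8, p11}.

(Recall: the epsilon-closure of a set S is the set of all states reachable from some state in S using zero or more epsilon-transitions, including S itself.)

{p1, p2, p3, p5, p7, p8, p9, p11, p13}

Start with {p5, p8, p11}.
From p8 via epsilon: add p7.
From p11 via epsilon: add p13.
From p7 via epsilon: add p1.
From p1 via epsilon: add p2.
From p2 via epsilon: add p3, p9.
No new states can be added; the closed set is {p1, p2, p3, p5, p7, p8, p9, p11, p13}.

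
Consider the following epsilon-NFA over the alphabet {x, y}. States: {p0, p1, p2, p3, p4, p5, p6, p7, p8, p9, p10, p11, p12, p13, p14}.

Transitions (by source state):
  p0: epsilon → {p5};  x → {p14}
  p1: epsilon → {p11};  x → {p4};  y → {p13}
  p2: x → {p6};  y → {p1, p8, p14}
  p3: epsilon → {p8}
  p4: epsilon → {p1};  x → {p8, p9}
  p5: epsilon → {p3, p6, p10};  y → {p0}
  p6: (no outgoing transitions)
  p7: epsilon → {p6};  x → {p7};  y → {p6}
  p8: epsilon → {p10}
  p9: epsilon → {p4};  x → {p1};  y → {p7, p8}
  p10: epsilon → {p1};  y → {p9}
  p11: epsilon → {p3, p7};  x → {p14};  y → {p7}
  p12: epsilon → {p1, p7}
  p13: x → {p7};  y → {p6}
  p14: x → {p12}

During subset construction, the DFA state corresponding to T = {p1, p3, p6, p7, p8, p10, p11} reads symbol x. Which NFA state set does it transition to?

p1 on x → {p4}.
p7 on x → {p7}.
p11 on x → {p14}.
No x-transition from p3, p6, p8, p10.
Union after reading x: {p4, p7, p14}.
Now take the epsilon-closure:
From p4 via epsilon: add p1.
From p7 via epsilon: add p6.
From p1 via epsilon: add p11.
From p11 via epsilon: add p3.
From p3 via epsilon: add p8.
From p8 via epsilon: add p10.
No new states can be added; the closed set is {p1, p3, p4, p6, p7, p8, p10, p11, p14}.

{p1, p3, p4, p6, p7, p8, p10, p11, p14}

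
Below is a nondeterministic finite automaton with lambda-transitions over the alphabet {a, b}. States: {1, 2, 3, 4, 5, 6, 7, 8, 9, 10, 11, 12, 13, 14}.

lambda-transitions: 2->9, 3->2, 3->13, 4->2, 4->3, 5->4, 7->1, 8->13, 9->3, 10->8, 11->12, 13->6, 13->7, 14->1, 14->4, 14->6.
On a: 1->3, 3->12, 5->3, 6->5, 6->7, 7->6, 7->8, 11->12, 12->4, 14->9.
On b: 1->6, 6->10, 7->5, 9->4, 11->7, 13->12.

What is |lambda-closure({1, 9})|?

Start with {1, 9}.
From 9 via lambda: add 3.
From 3 via lambda: add 2, 13.
From 13 via lambda: add 6, 7.
lambda-closure = {1, 2, 3, 6, 7, 9, 13}, which has 7 states.

7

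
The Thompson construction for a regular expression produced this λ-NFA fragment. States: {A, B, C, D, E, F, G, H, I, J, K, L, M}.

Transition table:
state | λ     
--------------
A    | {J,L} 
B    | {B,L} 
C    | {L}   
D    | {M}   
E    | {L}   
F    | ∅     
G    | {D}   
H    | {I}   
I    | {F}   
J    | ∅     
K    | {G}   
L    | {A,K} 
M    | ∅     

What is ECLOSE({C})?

Start with {C}.
From C via λ: add L.
From L via λ: add A, K.
From A via λ: add J.
From K via λ: add G.
From G via λ: add D.
From D via λ: add M.
No new states can be added; the closed set is {A, C, D, G, J, K, L, M}.

{A, C, D, G, J, K, L, M}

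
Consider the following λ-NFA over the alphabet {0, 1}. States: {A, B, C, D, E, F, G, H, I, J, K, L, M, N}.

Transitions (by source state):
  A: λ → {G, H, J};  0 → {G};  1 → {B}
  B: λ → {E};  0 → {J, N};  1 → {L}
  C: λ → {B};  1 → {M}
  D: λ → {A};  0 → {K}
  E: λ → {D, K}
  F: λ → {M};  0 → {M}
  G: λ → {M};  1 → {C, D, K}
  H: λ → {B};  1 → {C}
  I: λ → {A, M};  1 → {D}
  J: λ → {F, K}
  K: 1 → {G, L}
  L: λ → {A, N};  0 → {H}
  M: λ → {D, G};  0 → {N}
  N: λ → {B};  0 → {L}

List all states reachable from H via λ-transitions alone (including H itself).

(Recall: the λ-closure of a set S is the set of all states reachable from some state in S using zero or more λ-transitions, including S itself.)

{A, B, D, E, F, G, H, J, K, M}

Start with {H}.
From H via λ: add B.
From B via λ: add E.
From E via λ: add D, K.
From D via λ: add A.
From A via λ: add G, J.
From G via λ: add M.
From J via λ: add F.
No new states can be added; the closed set is {A, B, D, E, F, G, H, J, K, M}.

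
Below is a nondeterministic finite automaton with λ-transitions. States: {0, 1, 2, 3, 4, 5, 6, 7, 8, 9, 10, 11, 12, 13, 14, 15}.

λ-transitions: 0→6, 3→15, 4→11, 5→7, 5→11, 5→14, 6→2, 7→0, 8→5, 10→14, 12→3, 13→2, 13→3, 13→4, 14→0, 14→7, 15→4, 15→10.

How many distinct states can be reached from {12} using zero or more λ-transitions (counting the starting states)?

11

Start with {12}.
From 12 via λ: add 3.
From 3 via λ: add 15.
From 15 via λ: add 4, 10.
From 4 via λ: add 11.
From 10 via λ: add 14.
From 14 via λ: add 0, 7.
From 0 via λ: add 6.
From 6 via λ: add 2.
λ-closure = {0, 2, 3, 4, 6, 7, 10, 11, 12, 14, 15}, which has 11 states.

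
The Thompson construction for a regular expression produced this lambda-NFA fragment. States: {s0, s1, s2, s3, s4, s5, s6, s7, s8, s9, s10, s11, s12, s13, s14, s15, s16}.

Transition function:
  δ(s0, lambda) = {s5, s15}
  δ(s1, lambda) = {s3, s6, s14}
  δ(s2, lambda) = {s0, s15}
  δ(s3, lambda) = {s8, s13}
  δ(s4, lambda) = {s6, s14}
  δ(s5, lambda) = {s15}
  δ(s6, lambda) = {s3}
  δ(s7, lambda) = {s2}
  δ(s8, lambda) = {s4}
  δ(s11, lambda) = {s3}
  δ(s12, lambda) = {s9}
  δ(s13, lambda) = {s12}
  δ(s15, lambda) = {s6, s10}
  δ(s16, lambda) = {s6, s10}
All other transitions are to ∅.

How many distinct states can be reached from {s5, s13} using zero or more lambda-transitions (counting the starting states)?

11

Start with {s5, s13}.
From s5 via lambda: add s15.
From s13 via lambda: add s12.
From s12 via lambda: add s9.
From s15 via lambda: add s6, s10.
From s6 via lambda: add s3.
From s3 via lambda: add s8.
From s8 via lambda: add s4.
From s4 via lambda: add s14.
lambda-closure = {s3, s4, s5, s6, s8, s9, s10, s12, s13, s14, s15}, which has 11 states.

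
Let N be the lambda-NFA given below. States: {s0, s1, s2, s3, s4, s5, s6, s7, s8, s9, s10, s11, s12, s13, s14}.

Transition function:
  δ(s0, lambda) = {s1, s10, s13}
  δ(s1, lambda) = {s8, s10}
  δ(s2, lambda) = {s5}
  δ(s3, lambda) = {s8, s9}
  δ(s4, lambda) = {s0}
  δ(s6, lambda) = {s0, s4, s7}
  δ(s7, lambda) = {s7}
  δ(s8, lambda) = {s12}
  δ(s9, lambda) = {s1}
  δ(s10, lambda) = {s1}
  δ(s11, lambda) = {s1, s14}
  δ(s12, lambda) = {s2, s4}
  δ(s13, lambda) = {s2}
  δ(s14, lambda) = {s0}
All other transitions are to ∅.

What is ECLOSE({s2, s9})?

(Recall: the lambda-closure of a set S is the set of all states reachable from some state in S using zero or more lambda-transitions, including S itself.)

Start with {s2, s9}.
From s2 via lambda: add s5.
From s9 via lambda: add s1.
From s1 via lambda: add s8, s10.
From s8 via lambda: add s12.
From s12 via lambda: add s4.
From s4 via lambda: add s0.
From s0 via lambda: add s13.
No new states can be added; the closed set is {s0, s1, s2, s4, s5, s8, s9, s10, s12, s13}.

{s0, s1, s2, s4, s5, s8, s9, s10, s12, s13}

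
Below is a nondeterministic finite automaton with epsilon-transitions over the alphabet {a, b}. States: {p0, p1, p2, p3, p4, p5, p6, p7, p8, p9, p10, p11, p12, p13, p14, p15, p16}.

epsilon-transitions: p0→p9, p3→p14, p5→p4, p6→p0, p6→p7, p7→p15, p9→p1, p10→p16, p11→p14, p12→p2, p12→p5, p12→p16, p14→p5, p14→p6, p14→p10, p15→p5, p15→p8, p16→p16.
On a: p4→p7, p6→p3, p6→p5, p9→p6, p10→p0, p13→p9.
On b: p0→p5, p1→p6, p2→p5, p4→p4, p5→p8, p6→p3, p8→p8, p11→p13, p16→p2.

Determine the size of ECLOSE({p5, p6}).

9

Start with {p5, p6}.
From p5 via epsilon: add p4.
From p6 via epsilon: add p0, p7.
From p0 via epsilon: add p9.
From p7 via epsilon: add p15.
From p9 via epsilon: add p1.
From p15 via epsilon: add p8.
epsilon-closure = {p0, p1, p4, p5, p6, p7, p8, p9, p15}, which has 9 states.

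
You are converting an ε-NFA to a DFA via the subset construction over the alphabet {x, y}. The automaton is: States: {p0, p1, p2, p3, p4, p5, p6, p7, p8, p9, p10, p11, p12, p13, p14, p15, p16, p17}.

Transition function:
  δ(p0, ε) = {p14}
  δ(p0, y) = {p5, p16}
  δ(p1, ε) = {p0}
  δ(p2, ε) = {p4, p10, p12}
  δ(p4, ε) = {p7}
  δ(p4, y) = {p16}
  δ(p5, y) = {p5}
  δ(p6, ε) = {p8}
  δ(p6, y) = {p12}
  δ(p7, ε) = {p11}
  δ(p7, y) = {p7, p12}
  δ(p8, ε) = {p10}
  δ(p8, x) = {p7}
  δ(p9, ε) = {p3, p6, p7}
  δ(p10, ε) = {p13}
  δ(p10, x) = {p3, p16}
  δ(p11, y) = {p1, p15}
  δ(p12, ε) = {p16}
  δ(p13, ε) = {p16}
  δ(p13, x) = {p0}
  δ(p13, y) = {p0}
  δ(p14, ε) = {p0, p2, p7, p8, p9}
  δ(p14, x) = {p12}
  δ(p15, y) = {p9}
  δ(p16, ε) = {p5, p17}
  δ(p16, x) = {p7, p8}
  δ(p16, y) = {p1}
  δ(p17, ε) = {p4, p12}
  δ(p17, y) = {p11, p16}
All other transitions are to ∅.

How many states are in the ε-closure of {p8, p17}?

Start with {p8, p17}.
From p8 via ε: add p10.
From p17 via ε: add p4, p12.
From p4 via ε: add p7.
From p10 via ε: add p13.
From p12 via ε: add p16.
From p7 via ε: add p11.
From p16 via ε: add p5.
ε-closure = {p4, p5, p7, p8, p10, p11, p12, p13, p16, p17}, which has 10 states.

10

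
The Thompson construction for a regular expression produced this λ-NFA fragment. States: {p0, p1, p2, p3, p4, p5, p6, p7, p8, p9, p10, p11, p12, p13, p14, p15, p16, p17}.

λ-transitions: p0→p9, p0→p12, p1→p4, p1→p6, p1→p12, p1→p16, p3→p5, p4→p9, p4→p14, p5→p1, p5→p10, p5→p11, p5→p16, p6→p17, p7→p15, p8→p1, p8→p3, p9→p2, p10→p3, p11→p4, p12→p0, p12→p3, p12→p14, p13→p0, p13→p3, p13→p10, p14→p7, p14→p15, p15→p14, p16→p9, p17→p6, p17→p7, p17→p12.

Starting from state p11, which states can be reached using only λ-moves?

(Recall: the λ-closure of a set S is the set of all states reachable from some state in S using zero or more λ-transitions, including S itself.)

{p2, p4, p7, p9, p11, p14, p15}

Start with {p11}.
From p11 via λ: add p4.
From p4 via λ: add p9, p14.
From p9 via λ: add p2.
From p14 via λ: add p7, p15.
No new states can be added; the closed set is {p2, p4, p7, p9, p11, p14, p15}.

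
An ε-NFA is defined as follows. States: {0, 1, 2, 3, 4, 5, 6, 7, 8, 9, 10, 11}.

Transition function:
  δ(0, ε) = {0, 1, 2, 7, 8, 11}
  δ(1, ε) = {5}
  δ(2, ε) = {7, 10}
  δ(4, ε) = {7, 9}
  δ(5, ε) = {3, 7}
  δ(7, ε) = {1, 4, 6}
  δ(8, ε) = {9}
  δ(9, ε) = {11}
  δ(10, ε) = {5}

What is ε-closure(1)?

{1, 3, 4, 5, 6, 7, 9, 11}

Start with {1}.
From 1 via ε: add 5.
From 5 via ε: add 3, 7.
From 7 via ε: add 4, 6.
From 4 via ε: add 9.
From 9 via ε: add 11.
No new states can be added; the closed set is {1, 3, 4, 5, 6, 7, 9, 11}.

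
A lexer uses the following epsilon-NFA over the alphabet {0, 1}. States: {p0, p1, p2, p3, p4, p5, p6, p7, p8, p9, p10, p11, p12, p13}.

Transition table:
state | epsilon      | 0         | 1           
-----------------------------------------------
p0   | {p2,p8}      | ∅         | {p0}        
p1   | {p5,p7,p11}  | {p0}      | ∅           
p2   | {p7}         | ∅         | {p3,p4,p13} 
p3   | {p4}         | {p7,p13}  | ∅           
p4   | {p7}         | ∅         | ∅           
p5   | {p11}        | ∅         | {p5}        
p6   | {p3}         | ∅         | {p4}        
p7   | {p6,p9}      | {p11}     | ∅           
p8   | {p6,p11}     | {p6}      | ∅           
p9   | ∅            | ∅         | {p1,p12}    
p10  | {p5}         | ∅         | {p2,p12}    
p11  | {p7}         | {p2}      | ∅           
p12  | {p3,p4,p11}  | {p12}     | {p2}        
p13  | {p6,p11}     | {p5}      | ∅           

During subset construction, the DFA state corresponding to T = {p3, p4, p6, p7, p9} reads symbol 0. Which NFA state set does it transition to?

{p3, p4, p6, p7, p9, p11, p13}

p3 on 0 → {p7, p13}.
p7 on 0 → {p11}.
No 0-transition from p4, p6, p9.
Union after reading 0: {p7, p11, p13}.
Now take the epsilon-closure:
From p7 via epsilon: add p6, p9.
From p6 via epsilon: add p3.
From p3 via epsilon: add p4.
No new states can be added; the closed set is {p3, p4, p6, p7, p9, p11, p13}.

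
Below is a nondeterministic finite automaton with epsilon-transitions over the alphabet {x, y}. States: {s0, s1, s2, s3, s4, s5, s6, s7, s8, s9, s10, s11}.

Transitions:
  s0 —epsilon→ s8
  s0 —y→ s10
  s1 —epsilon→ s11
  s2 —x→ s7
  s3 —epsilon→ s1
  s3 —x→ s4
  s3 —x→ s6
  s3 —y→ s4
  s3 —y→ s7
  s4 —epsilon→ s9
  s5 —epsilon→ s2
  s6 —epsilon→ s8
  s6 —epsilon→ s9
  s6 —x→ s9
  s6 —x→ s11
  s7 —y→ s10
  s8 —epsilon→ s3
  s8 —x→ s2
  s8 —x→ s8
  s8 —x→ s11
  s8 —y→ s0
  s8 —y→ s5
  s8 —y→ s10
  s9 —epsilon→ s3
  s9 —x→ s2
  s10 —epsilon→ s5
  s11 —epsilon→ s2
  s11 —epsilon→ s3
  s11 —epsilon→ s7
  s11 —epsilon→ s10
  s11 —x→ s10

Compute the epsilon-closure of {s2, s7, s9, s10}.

Start with {s2, s7, s9, s10}.
From s9 via epsilon: add s3.
From s10 via epsilon: add s5.
From s3 via epsilon: add s1.
From s1 via epsilon: add s11.
No new states can be added; the closed set is {s1, s2, s3, s5, s7, s9, s10, s11}.

{s1, s2, s3, s5, s7, s9, s10, s11}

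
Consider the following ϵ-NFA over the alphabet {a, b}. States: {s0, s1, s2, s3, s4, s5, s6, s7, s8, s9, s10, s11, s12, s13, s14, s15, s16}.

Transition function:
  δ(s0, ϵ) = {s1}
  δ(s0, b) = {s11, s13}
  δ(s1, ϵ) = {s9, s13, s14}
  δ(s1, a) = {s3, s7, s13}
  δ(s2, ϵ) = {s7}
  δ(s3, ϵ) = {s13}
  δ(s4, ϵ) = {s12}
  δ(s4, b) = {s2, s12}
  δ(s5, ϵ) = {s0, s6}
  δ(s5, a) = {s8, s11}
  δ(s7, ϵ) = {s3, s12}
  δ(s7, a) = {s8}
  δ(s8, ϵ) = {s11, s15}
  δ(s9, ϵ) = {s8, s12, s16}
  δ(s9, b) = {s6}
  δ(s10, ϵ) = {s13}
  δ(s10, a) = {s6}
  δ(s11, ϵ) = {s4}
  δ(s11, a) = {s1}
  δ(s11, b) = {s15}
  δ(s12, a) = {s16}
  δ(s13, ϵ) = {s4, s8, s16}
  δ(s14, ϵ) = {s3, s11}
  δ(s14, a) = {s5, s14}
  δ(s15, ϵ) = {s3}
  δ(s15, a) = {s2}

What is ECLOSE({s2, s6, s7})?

{s2, s3, s4, s6, s7, s8, s11, s12, s13, s15, s16}

Start with {s2, s6, s7}.
From s7 via ϵ: add s3, s12.
From s3 via ϵ: add s13.
From s13 via ϵ: add s4, s8, s16.
From s8 via ϵ: add s11, s15.
No new states can be added; the closed set is {s2, s3, s4, s6, s7, s8, s11, s12, s13, s15, s16}.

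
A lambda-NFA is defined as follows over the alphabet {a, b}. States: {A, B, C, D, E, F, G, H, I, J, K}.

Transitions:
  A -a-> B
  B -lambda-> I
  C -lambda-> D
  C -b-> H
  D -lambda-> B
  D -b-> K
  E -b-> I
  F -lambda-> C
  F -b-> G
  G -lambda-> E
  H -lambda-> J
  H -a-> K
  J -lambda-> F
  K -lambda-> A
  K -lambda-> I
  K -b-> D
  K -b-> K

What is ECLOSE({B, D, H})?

Start with {B, D, H}.
From B via lambda: add I.
From H via lambda: add J.
From J via lambda: add F.
From F via lambda: add C.
No new states can be added; the closed set is {B, C, D, F, H, I, J}.

{B, C, D, F, H, I, J}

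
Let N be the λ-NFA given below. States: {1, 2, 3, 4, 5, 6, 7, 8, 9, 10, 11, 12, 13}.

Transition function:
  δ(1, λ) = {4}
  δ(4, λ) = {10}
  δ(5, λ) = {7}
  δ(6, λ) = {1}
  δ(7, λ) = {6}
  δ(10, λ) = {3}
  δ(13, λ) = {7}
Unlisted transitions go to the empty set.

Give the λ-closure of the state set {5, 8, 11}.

{1, 3, 4, 5, 6, 7, 8, 10, 11}

Start with {5, 8, 11}.
From 5 via λ: add 7.
From 7 via λ: add 6.
From 6 via λ: add 1.
From 1 via λ: add 4.
From 4 via λ: add 10.
From 10 via λ: add 3.
No new states can be added; the closed set is {1, 3, 4, 5, 6, 7, 8, 10, 11}.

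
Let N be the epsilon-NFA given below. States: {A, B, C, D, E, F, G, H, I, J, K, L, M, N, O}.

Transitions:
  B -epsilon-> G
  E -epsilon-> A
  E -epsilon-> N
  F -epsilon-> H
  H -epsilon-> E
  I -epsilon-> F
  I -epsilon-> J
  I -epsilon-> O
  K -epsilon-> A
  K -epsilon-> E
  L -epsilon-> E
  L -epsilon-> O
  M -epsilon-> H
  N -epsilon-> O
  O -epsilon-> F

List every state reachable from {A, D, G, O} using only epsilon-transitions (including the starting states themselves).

{A, D, E, F, G, H, N, O}

Start with {A, D, G, O}.
From O via epsilon: add F.
From F via epsilon: add H.
From H via epsilon: add E.
From E via epsilon: add N.
No new states can be added; the closed set is {A, D, E, F, G, H, N, O}.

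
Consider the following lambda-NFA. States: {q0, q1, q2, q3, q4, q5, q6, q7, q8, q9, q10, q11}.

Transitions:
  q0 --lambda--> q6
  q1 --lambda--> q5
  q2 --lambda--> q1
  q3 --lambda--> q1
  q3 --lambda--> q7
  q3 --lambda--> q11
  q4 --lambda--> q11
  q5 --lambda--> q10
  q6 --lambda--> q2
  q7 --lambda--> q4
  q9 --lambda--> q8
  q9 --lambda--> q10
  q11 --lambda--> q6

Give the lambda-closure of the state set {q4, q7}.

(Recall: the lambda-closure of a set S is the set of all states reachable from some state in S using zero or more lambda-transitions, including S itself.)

{q1, q2, q4, q5, q6, q7, q10, q11}

Start with {q4, q7}.
From q4 via lambda: add q11.
From q11 via lambda: add q6.
From q6 via lambda: add q2.
From q2 via lambda: add q1.
From q1 via lambda: add q5.
From q5 via lambda: add q10.
No new states can be added; the closed set is {q1, q2, q4, q5, q6, q7, q10, q11}.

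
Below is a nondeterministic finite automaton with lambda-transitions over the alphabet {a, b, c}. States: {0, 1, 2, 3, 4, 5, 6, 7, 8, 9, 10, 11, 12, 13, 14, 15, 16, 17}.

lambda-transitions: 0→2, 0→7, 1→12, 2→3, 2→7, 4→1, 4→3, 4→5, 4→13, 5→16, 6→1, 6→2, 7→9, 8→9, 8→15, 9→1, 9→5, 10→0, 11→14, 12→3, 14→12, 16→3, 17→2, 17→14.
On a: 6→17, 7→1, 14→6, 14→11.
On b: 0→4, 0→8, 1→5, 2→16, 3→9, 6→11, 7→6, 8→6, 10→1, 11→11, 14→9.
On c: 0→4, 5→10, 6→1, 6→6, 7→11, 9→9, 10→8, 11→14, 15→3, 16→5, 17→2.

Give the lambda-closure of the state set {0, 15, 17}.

{0, 1, 2, 3, 5, 7, 9, 12, 14, 15, 16, 17}

Start with {0, 15, 17}.
From 0 via lambda: add 2, 7.
From 17 via lambda: add 14.
From 2 via lambda: add 3.
From 7 via lambda: add 9.
From 14 via lambda: add 12.
From 9 via lambda: add 1, 5.
From 5 via lambda: add 16.
No new states can be added; the closed set is {0, 1, 2, 3, 5, 7, 9, 12, 14, 15, 16, 17}.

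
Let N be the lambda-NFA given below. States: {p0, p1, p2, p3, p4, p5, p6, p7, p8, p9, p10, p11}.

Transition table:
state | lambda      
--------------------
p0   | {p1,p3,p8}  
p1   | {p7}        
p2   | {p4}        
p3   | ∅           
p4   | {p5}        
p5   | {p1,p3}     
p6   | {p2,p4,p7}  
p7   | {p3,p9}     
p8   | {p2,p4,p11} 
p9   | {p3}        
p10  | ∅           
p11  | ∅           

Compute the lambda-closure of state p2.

{p1, p2, p3, p4, p5, p7, p9}

Start with {p2}.
From p2 via lambda: add p4.
From p4 via lambda: add p5.
From p5 via lambda: add p1, p3.
From p1 via lambda: add p7.
From p7 via lambda: add p9.
No new states can be added; the closed set is {p1, p2, p3, p4, p5, p7, p9}.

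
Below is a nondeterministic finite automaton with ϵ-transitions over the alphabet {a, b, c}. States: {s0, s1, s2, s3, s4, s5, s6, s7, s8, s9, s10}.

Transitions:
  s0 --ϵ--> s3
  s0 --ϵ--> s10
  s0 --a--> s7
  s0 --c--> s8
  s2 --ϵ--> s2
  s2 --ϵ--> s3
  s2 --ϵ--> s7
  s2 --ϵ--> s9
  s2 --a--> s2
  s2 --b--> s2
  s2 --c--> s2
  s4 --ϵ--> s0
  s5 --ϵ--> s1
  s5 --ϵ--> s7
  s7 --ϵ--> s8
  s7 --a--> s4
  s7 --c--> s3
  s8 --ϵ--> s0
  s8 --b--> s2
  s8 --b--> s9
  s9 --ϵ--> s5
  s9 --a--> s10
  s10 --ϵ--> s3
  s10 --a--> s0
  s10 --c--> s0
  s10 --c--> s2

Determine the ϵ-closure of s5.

{s0, s1, s3, s5, s7, s8, s10}

Start with {s5}.
From s5 via ϵ: add s1, s7.
From s7 via ϵ: add s8.
From s8 via ϵ: add s0.
From s0 via ϵ: add s3, s10.
No new states can be added; the closed set is {s0, s1, s3, s5, s7, s8, s10}.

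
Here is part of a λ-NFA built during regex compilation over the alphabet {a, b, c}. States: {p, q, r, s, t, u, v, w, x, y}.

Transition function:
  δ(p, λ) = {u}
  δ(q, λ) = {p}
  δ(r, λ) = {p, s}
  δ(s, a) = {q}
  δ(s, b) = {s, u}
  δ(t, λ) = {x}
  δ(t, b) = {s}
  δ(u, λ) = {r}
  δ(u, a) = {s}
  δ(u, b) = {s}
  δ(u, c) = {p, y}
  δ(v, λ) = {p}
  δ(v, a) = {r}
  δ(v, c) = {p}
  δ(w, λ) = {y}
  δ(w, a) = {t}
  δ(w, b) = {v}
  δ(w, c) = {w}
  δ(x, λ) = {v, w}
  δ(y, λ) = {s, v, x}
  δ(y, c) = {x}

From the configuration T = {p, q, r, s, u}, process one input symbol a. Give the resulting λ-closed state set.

s on a → {q}.
u on a → {s}.
No a-transition from p, q, r.
Union after reading a: {q, s}.
Now take the λ-closure:
From q via λ: add p.
From p via λ: add u.
From u via λ: add r.
No new states can be added; the closed set is {p, q, r, s, u}.

{p, q, r, s, u}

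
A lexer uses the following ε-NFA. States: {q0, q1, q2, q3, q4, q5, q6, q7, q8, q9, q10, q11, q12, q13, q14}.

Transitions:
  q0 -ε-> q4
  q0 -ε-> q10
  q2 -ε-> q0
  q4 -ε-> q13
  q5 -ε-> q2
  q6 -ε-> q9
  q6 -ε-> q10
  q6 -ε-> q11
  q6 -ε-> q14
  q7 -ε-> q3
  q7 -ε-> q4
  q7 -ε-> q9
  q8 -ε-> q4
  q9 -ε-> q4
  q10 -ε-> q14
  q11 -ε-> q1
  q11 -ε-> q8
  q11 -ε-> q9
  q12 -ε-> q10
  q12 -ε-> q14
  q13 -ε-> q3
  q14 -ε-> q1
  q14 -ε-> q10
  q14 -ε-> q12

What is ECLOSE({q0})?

{q0, q1, q3, q4, q10, q12, q13, q14}

Start with {q0}.
From q0 via ε: add q4, q10.
From q4 via ε: add q13.
From q10 via ε: add q14.
From q13 via ε: add q3.
From q14 via ε: add q1, q12.
No new states can be added; the closed set is {q0, q1, q3, q4, q10, q12, q13, q14}.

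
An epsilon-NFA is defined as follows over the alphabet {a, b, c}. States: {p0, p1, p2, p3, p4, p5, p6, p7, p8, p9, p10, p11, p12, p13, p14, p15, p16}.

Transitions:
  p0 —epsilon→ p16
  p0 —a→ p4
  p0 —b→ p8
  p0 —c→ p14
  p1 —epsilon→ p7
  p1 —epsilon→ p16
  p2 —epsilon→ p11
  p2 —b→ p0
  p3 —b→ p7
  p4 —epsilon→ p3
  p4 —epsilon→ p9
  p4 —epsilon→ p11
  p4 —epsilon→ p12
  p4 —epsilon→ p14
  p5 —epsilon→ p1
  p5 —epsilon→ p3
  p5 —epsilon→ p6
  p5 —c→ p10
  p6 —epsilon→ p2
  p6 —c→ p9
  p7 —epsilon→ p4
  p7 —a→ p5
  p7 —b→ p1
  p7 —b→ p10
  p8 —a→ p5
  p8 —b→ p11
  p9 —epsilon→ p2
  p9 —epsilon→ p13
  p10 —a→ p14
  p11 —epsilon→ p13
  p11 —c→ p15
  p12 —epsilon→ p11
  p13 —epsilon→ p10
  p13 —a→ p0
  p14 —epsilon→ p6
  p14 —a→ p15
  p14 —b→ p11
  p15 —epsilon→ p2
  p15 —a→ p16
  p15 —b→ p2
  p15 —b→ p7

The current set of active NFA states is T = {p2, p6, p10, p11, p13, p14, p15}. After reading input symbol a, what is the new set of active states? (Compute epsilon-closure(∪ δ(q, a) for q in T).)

{p0, p2, p6, p10, p11, p13, p14, p15, p16}

p10 on a → {p14}.
p13 on a → {p0}.
p14 on a → {p15}.
p15 on a → {p16}.
No a-transition from p2, p6, p11.
Union after reading a: {p0, p14, p15, p16}.
Now take the epsilon-closure:
From p14 via epsilon: add p6.
From p15 via epsilon: add p2.
From p2 via epsilon: add p11.
From p11 via epsilon: add p13.
From p13 via epsilon: add p10.
No new states can be added; the closed set is {p0, p2, p6, p10, p11, p13, p14, p15, p16}.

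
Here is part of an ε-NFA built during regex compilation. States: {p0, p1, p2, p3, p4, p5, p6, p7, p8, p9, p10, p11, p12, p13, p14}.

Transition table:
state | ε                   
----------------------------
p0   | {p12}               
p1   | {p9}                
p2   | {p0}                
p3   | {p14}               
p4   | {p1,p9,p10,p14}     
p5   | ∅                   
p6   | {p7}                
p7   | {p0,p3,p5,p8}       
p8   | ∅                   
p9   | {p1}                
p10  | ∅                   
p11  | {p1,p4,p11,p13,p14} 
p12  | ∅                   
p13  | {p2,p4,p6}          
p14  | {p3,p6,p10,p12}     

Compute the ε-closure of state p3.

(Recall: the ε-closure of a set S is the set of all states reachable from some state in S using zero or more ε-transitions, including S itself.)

{p0, p3, p5, p6, p7, p8, p10, p12, p14}

Start with {p3}.
From p3 via ε: add p14.
From p14 via ε: add p6, p10, p12.
From p6 via ε: add p7.
From p7 via ε: add p0, p5, p8.
No new states can be added; the closed set is {p0, p3, p5, p6, p7, p8, p10, p12, p14}.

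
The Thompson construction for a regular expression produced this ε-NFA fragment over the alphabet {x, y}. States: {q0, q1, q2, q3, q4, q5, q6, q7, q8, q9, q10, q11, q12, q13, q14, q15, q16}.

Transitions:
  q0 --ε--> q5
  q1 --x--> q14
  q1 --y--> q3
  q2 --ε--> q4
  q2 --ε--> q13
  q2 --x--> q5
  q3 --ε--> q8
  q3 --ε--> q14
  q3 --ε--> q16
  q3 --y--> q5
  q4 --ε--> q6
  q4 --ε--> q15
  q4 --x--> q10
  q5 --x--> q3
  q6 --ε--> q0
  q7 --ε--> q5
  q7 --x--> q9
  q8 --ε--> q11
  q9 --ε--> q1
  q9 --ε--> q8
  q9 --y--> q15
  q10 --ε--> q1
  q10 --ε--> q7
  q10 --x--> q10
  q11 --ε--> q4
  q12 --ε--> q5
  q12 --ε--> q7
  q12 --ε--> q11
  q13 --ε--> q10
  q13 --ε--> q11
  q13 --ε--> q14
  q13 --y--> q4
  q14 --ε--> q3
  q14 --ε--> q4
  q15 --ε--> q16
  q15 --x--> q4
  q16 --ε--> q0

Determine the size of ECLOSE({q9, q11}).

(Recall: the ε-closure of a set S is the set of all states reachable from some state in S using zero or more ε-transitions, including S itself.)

Start with {q9, q11}.
From q9 via ε: add q1, q8.
From q11 via ε: add q4.
From q4 via ε: add q6, q15.
From q6 via ε: add q0.
From q15 via ε: add q16.
From q0 via ε: add q5.
ε-closure = {q0, q1, q4, q5, q6, q8, q9, q11, q15, q16}, which has 10 states.

10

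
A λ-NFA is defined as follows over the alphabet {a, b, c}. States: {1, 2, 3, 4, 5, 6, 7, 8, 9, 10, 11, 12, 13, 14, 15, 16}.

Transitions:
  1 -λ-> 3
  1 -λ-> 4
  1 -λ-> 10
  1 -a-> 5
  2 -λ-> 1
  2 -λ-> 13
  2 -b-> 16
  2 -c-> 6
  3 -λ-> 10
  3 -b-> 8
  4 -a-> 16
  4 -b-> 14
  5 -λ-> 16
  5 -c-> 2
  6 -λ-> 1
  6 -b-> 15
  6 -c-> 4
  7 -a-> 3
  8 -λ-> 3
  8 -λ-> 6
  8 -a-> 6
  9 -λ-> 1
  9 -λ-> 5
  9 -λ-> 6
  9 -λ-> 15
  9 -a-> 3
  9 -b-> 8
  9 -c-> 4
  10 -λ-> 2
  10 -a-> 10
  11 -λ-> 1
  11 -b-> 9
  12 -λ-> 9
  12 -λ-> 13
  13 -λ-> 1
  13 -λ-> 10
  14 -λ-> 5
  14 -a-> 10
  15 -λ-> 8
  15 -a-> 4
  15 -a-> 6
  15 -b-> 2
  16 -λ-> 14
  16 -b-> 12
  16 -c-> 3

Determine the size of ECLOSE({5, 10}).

Start with {5, 10}.
From 5 via λ: add 16.
From 10 via λ: add 2.
From 2 via λ: add 1, 13.
From 16 via λ: add 14.
From 1 via λ: add 3, 4.
λ-closure = {1, 2, 3, 4, 5, 10, 13, 14, 16}, which has 9 states.

9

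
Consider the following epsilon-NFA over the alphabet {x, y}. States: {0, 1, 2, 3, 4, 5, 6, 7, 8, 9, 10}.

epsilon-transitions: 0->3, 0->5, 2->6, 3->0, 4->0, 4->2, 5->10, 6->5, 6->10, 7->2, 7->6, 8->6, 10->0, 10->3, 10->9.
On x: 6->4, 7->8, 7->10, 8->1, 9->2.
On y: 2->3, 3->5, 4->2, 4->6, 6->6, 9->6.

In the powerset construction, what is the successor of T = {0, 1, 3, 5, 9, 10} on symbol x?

{0, 2, 3, 5, 6, 9, 10}

9 on x → {2}.
No x-transition from 0, 1, 3, 5, 10.
Union after reading x: {2}.
Now take the epsilon-closure:
From 2 via epsilon: add 6.
From 6 via epsilon: add 5, 10.
From 10 via epsilon: add 0, 3, 9.
No new states can be added; the closed set is {0, 2, 3, 5, 6, 9, 10}.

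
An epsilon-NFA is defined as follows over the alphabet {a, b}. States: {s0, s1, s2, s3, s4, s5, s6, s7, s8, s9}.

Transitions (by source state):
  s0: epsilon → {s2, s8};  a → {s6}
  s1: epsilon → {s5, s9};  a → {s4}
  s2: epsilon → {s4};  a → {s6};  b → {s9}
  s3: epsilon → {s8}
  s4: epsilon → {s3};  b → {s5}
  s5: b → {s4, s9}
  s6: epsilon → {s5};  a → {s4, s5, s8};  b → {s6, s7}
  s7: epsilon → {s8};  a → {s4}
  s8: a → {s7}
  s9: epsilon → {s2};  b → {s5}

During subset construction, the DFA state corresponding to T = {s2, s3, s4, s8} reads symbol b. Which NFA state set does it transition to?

s2 on b → {s9}.
s4 on b → {s5}.
No b-transition from s3, s8.
Union after reading b: {s5, s9}.
Now take the epsilon-closure:
From s9 via epsilon: add s2.
From s2 via epsilon: add s4.
From s4 via epsilon: add s3.
From s3 via epsilon: add s8.
No new states can be added; the closed set is {s2, s3, s4, s5, s8, s9}.

{s2, s3, s4, s5, s8, s9}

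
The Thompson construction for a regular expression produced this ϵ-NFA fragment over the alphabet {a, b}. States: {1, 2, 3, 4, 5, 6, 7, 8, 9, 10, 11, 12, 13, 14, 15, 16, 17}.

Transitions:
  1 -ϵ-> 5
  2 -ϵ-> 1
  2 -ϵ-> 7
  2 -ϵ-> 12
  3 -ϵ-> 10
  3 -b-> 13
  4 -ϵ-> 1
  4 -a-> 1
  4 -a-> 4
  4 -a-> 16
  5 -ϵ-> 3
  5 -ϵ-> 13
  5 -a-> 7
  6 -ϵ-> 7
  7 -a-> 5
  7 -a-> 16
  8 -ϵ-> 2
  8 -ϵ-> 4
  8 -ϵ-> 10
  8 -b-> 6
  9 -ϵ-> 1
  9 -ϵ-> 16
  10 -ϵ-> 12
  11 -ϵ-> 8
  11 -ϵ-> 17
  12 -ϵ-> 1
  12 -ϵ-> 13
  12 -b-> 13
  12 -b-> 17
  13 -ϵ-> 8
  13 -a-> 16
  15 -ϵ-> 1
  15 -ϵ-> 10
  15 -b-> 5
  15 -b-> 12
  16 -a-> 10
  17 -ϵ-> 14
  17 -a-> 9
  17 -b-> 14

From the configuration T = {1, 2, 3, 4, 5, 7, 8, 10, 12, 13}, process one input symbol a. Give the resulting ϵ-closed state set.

{1, 2, 3, 4, 5, 7, 8, 10, 12, 13, 16}

4 on a → {1, 4, 16}.
5 on a → {7}.
7 on a → {5, 16}.
13 on a → {16}.
No a-transition from 1, 2, 3, 8, 10, 12.
Union after reading a: {1, 4, 5, 7, 16}.
Now take the ϵ-closure:
From 5 via ϵ: add 3, 13.
From 3 via ϵ: add 10.
From 13 via ϵ: add 8.
From 8 via ϵ: add 2.
From 10 via ϵ: add 12.
No new states can be added; the closed set is {1, 2, 3, 4, 5, 7, 8, 10, 12, 13, 16}.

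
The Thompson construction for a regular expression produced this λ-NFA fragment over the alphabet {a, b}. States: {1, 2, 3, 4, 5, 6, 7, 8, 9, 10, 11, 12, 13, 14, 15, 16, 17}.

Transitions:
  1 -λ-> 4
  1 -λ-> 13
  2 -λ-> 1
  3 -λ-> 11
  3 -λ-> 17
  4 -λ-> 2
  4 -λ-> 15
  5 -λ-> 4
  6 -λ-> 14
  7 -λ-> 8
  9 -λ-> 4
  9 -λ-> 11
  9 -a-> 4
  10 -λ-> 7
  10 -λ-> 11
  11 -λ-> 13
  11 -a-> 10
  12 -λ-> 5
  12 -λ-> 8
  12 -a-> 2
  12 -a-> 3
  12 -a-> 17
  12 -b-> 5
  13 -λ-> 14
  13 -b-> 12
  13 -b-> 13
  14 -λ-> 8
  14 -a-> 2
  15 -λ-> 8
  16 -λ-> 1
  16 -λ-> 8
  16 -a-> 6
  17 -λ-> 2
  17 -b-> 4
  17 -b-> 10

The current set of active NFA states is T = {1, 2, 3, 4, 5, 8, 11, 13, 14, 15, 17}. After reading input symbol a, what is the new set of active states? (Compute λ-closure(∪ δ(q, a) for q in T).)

{1, 2, 4, 7, 8, 10, 11, 13, 14, 15}

11 on a → {10}.
14 on a → {2}.
No a-transition from 1, 2, 3, 4, 5, 8, 13, 15, 17.
Union after reading a: {2, 10}.
Now take the λ-closure:
From 2 via λ: add 1.
From 10 via λ: add 7, 11.
From 1 via λ: add 4, 13.
From 7 via λ: add 8.
From 4 via λ: add 15.
From 13 via λ: add 14.
No new states can be added; the closed set is {1, 2, 4, 7, 8, 10, 11, 13, 14, 15}.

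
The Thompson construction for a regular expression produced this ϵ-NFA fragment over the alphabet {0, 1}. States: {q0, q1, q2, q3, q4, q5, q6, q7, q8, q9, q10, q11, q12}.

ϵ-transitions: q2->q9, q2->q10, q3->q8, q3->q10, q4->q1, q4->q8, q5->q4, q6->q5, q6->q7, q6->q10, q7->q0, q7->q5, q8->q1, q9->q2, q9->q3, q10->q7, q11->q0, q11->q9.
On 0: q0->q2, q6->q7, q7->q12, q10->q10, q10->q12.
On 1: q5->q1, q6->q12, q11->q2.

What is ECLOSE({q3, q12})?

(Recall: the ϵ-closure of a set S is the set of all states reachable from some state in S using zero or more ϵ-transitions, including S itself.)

{q0, q1, q3, q4, q5, q7, q8, q10, q12}

Start with {q3, q12}.
From q3 via ϵ: add q8, q10.
From q8 via ϵ: add q1.
From q10 via ϵ: add q7.
From q7 via ϵ: add q0, q5.
From q5 via ϵ: add q4.
No new states can be added; the closed set is {q0, q1, q3, q4, q5, q7, q8, q10, q12}.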